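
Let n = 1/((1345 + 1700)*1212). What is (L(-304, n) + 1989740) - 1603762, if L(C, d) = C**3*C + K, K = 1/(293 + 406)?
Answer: 5970231020767/699 ≈ 8.5411e+9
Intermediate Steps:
K = 1/699 ≈ 0.0014306
n = 1/3690540 (n = (1/1212)/3045 = (1/3045)*(1/1212) = 1/3690540 ≈ 2.7096e-7)
L(C, d) = 1/699 + C**4 (L(C, d) = C**3*C + 1/699 = C**4 + 1/699 = 1/699 + C**4)
(L(-304, n) + 1989740) - 1603762 = ((1/699 + (-304)**4) + 1989740) - 1603762 = ((1/699 + 8540717056) + 1989740) - 1603762 = (5969961222145/699 + 1989740) - 1603762 = 5971352050405/699 - 1603762 = 5970231020767/699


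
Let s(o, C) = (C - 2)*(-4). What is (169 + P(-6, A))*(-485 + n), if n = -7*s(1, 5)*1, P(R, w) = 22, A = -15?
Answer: -76591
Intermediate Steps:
s(o, C) = 8 - 4*C (s(o, C) = (-2 + C)*(-4) = 8 - 4*C)
n = 84 (n = -7*(8 - 4*5)*1 = -7*(8 - 20)*1 = -7*(-12)*1 = 84*1 = 84)
(169 + P(-6, A))*(-485 + n) = (169 + 22)*(-485 + 84) = 191*(-401) = -76591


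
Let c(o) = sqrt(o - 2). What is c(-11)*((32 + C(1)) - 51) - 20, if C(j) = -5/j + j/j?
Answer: -20 - 23*I*sqrt(13) ≈ -20.0 - 82.928*I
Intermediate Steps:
c(o) = sqrt(-2 + o)
C(j) = 1 - 5/j (C(j) = -5/j + 1 = 1 - 5/j)
c(-11)*((32 + C(1)) - 51) - 20 = sqrt(-2 - 11)*((32 + (-5 + 1)/1) - 51) - 20 = sqrt(-13)*((32 + 1*(-4)) - 51) - 20 = (I*sqrt(13))*((32 - 4) - 51) - 20 = (I*sqrt(13))*(28 - 51) - 20 = (I*sqrt(13))*(-23) - 20 = -23*I*sqrt(13) - 20 = -20 - 23*I*sqrt(13)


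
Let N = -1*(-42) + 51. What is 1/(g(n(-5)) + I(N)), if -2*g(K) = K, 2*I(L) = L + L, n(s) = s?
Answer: 2/191 ≈ 0.010471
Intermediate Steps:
N = 93 (N = 42 + 51 = 93)
I(L) = L (I(L) = (L + L)/2 = (2*L)/2 = L)
g(K) = -K/2
1/(g(n(-5)) + I(N)) = 1/(-1/2*(-5) + 93) = 1/(5/2 + 93) = 1/(191/2) = 2/191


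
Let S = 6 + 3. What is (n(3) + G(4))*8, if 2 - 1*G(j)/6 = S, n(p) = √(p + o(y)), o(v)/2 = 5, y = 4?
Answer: -336 + 8*√13 ≈ -307.16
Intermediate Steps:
o(v) = 10 (o(v) = 2*5 = 10)
n(p) = √(10 + p) (n(p) = √(p + 10) = √(10 + p))
S = 9
G(j) = -42 (G(j) = 12 - 6*9 = 12 - 54 = -42)
(n(3) + G(4))*8 = (√(10 + 3) - 42)*8 = (√13 - 42)*8 = (-42 + √13)*8 = -336 + 8*√13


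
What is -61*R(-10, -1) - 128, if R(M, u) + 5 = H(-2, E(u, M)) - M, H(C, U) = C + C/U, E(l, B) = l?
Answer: -433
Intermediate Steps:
R(M, u) = -7 - M - 2/u (R(M, u) = -5 + ((-2 - 2/u) - M) = -5 + (-2 - M - 2/u) = -7 - M - 2/u)
-61*R(-10, -1) - 128 = -61*(-7 - 1*(-10) - 2/(-1)) - 128 = -61*(-7 + 10 - 2*(-1)) - 128 = -61*(-7 + 10 + 2) - 128 = -61*5 - 128 = -305 - 128 = -433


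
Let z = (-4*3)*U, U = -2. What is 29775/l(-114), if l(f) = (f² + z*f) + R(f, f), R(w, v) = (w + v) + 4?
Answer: 29775/10036 ≈ 2.9668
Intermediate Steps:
z = 24 (z = -4*3*(-2) = -12*(-2) = 24)
R(w, v) = 4 + v + w (R(w, v) = (v + w) + 4 = 4 + v + w)
l(f) = 4 + f² + 26*f (l(f) = (f² + 24*f) + (4 + f + f) = (f² + 24*f) + (4 + 2*f) = 4 + f² + 26*f)
29775/l(-114) = 29775/(4 + (-114)² + 26*(-114)) = 29775/(4 + 12996 - 2964) = 29775/10036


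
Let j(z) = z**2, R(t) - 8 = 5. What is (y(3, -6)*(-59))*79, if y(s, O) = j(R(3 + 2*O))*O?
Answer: 4726254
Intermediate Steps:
R(t) = 13 (R(t) = 8 + 5 = 13)
y(s, O) = 169*O (y(s, O) = 13**2*O = 169*O)
(y(3, -6)*(-59))*79 = ((169*(-6))*(-59))*79 = -1014*(-59)*79 = 59826*79 = 4726254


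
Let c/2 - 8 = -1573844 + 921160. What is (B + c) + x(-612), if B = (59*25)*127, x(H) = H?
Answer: -1118639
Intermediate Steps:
c = -1305352 (c = 16 + 2*(-1573844 + 921160) = 16 + 2*(-652684) = 16 - 1305368 = -1305352)
B = 187325 (B = 1475*127 = 187325)
(B + c) + x(-612) = (187325 - 1305352) - 612 = -1118027 - 612 = -1118639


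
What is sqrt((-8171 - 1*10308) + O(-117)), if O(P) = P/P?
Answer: I*sqrt(18478) ≈ 135.93*I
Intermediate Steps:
O(P) = 1
sqrt((-8171 - 1*10308) + O(-117)) = sqrt((-8171 - 1*10308) + 1) = sqrt((-8171 - 10308) + 1) = sqrt(-18479 + 1) = sqrt(-18478) = I*sqrt(18478)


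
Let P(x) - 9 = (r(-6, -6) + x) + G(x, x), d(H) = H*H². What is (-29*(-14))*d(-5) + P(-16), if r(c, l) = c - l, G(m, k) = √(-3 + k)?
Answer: -50757 + I*√19 ≈ -50757.0 + 4.3589*I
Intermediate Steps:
d(H) = H³
P(x) = 9 + x + √(-3 + x) (P(x) = 9 + (((-6 - 1*(-6)) + x) + √(-3 + x)) = 9 + (((-6 + 6) + x) + √(-3 + x)) = 9 + ((0 + x) + √(-3 + x)) = 9 + (x + √(-3 + x)) = 9 + x + √(-3 + x))
(-29*(-14))*d(-5) + P(-16) = -29*(-14)*(-5)³ + (9 - 16 + √(-3 - 16)) = 406*(-125) + (9 - 16 + √(-19)) = -50750 + (9 - 16 + I*√19) = -50750 + (-7 + I*√19) = -50757 + I*√19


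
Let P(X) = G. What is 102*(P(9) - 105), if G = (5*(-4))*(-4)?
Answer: -2550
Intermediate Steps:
G = 80 (G = -20*(-4) = 80)
P(X) = 80
102*(P(9) - 105) = 102*(80 - 105) = 102*(-25) = -2550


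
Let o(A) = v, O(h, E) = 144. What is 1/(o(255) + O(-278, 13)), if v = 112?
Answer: 1/256 ≈ 0.0039063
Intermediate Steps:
o(A) = 112
1/(o(255) + O(-278, 13)) = 1/(112 + 144) = 1/256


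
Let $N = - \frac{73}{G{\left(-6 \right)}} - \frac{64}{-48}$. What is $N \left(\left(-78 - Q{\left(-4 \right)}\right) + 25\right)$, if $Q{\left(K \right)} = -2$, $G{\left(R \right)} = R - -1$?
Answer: $- \frac{4063}{5} \approx -812.6$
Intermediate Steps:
$G{\left(R \right)} = 1 + R$ ($G{\left(R \right)} = R + 1 = 1 + R$)
$N = \frac{239}{15}$ ($N = - \frac{73}{1 - 6} - \frac{64}{-48} = - \frac{73}{-5} - - \frac{4}{3} = \left(-73\right) \left(- \frac{1}{5}\right) + \frac{4}{3} = \frac{73}{5} + \frac{4}{3} = \frac{239}{15} \approx 15.933$)
$N \left(\left(-78 - Q{\left(-4 \right)}\right) + 25\right) = \frac{239 \left(\left(-78 - -2\right) + 25\right)}{15} = \frac{239 \left(\left(-78 + 2\right) + 25\right)}{15} = \frac{239 \left(-76 + 25\right)}{15} = \frac{239}{15} \left(-51\right) = - \frac{4063}{5}$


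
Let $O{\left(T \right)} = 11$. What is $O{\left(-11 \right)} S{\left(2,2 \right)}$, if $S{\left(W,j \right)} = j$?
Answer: $22$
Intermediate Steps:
$O{\left(-11 \right)} S{\left(2,2 \right)} = 11 \cdot 2 = 22$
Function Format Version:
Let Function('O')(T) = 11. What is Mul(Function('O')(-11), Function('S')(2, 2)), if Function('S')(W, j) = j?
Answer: 22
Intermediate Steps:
Mul(Function('O')(-11), Function('S')(2, 2)) = Mul(11, 2) = 22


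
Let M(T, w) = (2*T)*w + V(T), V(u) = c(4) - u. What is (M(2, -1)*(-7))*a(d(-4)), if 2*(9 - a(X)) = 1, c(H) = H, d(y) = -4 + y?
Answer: 119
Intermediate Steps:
a(X) = 17/2 (a(X) = 9 - ½*1 = 9 - ½ = 17/2)
V(u) = 4 - u
M(T, w) = 4 - T + 2*T*w (M(T, w) = (2*T)*w + (4 - T) = 2*T*w + (4 - T) = 4 - T + 2*T*w)
(M(2, -1)*(-7))*a(d(-4)) = ((4 - 1*2 + 2*2*(-1))*(-7))*(17/2) = ((4 - 2 - 4)*(-7))*(17/2) = -2*(-7)*(17/2) = 14*(17/2) = 119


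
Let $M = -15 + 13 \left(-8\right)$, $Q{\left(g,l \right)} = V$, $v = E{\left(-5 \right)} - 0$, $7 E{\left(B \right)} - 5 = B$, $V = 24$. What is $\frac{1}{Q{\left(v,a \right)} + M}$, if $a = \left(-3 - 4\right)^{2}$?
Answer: $- \frac{1}{95} \approx -0.010526$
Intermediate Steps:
$E{\left(B \right)} = \frac{5}{7} + \frac{B}{7}$
$a = 49$ ($a = \left(-7\right)^{2} = 49$)
$v = 0$ ($v = \left(\frac{5}{7} + \frac{1}{7} \left(-5\right)\right) - 0 = \left(\frac{5}{7} - \frac{5}{7}\right) + 0 = 0 + 0 = 0$)
$Q{\left(g,l \right)} = 24$
$M = -119$ ($M = -15 - 104 = -119$)
$\frac{1}{Q{\left(v,a \right)} + M} = \frac{1}{24 - 119} = \frac{1}{-95} = - \frac{1}{95}$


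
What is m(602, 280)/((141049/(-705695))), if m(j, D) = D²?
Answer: -55326488000/141049 ≈ -3.9225e+5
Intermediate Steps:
m(602, 280)/((141049/(-705695))) = 280²/((141049/(-705695))) = 78400/((141049*(-1/705695))) = 78400/(-141049/705695) = 78400*(-705695/141049) = -55326488000/141049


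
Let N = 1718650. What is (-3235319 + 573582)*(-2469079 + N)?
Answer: 1997444635173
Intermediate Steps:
(-3235319 + 573582)*(-2469079 + N) = (-3235319 + 573582)*(-2469079 + 1718650) = -2661737*(-750429) = 1997444635173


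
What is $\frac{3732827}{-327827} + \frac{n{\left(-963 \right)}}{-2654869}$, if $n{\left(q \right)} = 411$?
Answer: $- \frac{9910301421560}{870337739663} \approx -11.387$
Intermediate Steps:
$\frac{3732827}{-327827} + \frac{n{\left(-963 \right)}}{-2654869} = \frac{3732827}{-327827} + \frac{411}{-2654869} = 3732827 \left(- \frac{1}{327827}\right) + 411 \left(- \frac{1}{2654869}\right) = - \frac{3732827}{327827} - \frac{411}{2654869} = - \frac{9910301421560}{870337739663}$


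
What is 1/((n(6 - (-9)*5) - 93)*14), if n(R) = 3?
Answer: -1/1260 ≈ -0.00079365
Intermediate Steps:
1/((n(6 - (-9)*5) - 93)*14) = 1/((3 - 93)*14) = 1/(-90*14) = 1/(-1260) = -1/1260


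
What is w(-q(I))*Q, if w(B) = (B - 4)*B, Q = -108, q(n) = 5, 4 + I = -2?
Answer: -4860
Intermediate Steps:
I = -6 (I = -4 - 2 = -6)
w(B) = B*(-4 + B) (w(B) = (-4 + B)*B = B*(-4 + B))
w(-q(I))*Q = ((-1*5)*(-4 - 1*5))*(-108) = -5*(-4 - 5)*(-108) = -5*(-9)*(-108) = 45*(-108) = -4860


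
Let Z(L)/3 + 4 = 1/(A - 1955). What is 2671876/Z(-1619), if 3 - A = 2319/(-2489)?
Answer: -12975188278084/58281975 ≈ -2.2263e+5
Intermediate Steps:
A = 9786/2489 (A = 3 - 2319/(-2489) = 3 - 2319*(-1)/2489 = 3 - 1*(-2319/2489) = 3 + 2319/2489 = 9786/2489 ≈ 3.9317)
Z(L) = -58281975/4856209 (Z(L) = -12 + 3/(9786/2489 - 1955) = -12 + 3/(-4856209/2489) = -12 + 3*(-2489/4856209) = -12 - 7467/4856209 = -58281975/4856209)
2671876/Z(-1619) = 2671876/(-58281975/4856209) = 2671876*(-4856209/58281975) = -12975188278084/58281975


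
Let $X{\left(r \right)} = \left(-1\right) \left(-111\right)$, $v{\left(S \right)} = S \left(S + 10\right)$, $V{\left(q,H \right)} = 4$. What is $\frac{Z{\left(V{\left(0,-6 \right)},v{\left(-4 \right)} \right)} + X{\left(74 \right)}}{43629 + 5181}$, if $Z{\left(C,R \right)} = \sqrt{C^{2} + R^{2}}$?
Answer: $\frac{37}{16270} + \frac{2 \sqrt{37}}{24405} \approx 0.0027726$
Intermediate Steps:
$v{\left(S \right)} = S \left(10 + S\right)$
$X{\left(r \right)} = 111$
$\frac{Z{\left(V{\left(0,-6 \right)},v{\left(-4 \right)} \right)} + X{\left(74 \right)}}{43629 + 5181} = \frac{\sqrt{4^{2} + \left(- 4 \left(10 - 4\right)\right)^{2}} + 111}{43629 + 5181} = \frac{\sqrt{16 + \left(\left(-4\right) 6\right)^{2}} + 111}{48810} = \left(\sqrt{16 + \left(-24\right)^{2}} + 111\right) \frac{1}{48810} = \left(\sqrt{16 + 576} + 111\right) \frac{1}{48810} = \left(\sqrt{592} + 111\right) \frac{1}{48810} = \left(4 \sqrt{37} + 111\right) \frac{1}{48810} = \left(111 + 4 \sqrt{37}\right) \frac{1}{48810} = \frac{37}{16270} + \frac{2 \sqrt{37}}{24405}$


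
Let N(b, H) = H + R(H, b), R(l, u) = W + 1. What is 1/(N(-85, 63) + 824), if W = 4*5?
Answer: 1/908 ≈ 0.0011013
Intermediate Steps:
W = 20
R(l, u) = 21 (R(l, u) = 20 + 1 = 21)
N(b, H) = 21 + H (N(b, H) = H + 21 = 21 + H)
1/(N(-85, 63) + 824) = 1/((21 + 63) + 824) = 1/(84 + 824) = 1/908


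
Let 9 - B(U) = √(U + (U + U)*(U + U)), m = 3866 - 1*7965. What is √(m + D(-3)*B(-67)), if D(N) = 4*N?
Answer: √(-4207 + 12*√17889) ≈ 51.01*I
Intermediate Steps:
m = -4099 (m = 3866 - 7965 = -4099)
B(U) = 9 - √(U + 4*U²) (B(U) = 9 - √(U + (U + U)*(U + U)) = 9 - √(U + (2*U)*(2*U)) = 9 - √(U + 4*U²))
√(m + D(-3)*B(-67)) = √(-4099 + (4*(-3))*(9 - √(-67*(1 + 4*(-67))))) = √(-4099 - 12*(9 - √(-67*(1 - 268)))) = √(-4099 - 12*(9 - √(-67*(-267)))) = √(-4099 - 12*(9 - √17889)) = √(-4099 + (-108 + 12*√17889)) = √(-4207 + 12*√17889)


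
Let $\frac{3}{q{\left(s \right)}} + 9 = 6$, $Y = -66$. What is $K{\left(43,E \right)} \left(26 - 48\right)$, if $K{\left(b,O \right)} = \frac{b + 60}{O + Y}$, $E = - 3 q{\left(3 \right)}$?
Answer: $\frac{2266}{63} \approx 35.968$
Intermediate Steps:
$q{\left(s \right)} = -1$ ($q{\left(s \right)} = \frac{3}{-9 + 6} = \frac{3}{-3} = 3 \left(- \frac{1}{3}\right) = -1$)
$E = 3$ ($E = \left(-3\right) \left(-1\right) = 3$)
$K{\left(b,O \right)} = \frac{60 + b}{-66 + O}$ ($K{\left(b,O \right)} = \frac{b + 60}{O - 66} = \frac{60 + b}{-66 + O}$)
$K{\left(43,E \right)} \left(26 - 48\right) = \frac{60 + 43}{-66 + 3} \left(26 - 48\right) = \frac{1}{-63} \cdot 103 \left(-22\right) = \left(- \frac{1}{63}\right) 103 \left(-22\right) = \left(- \frac{103}{63}\right) \left(-22\right) = \frac{2266}{63}$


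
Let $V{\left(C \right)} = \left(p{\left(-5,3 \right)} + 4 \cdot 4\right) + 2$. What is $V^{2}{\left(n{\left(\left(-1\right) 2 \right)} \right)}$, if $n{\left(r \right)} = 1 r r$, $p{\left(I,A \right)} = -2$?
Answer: $256$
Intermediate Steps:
$n{\left(r \right)} = r^{2}$ ($n{\left(r \right)} = r r = r^{2}$)
$V{\left(C \right)} = 16$ ($V{\left(C \right)} = \left(-2 + 4 \cdot 4\right) + 2 = \left(-2 + 16\right) + 2 = 14 + 2 = 16$)
$V^{2}{\left(n{\left(\left(-1\right) 2 \right)} \right)} = 16^{2} = 256$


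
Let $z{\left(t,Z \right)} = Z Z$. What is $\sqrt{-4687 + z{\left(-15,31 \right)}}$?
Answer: $9 i \sqrt{46} \approx 61.041 i$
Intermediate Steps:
$z{\left(t,Z \right)} = Z^{2}$
$\sqrt{-4687 + z{\left(-15,31 \right)}} = \sqrt{-4687 + 31^{2}} = \sqrt{-4687 + 961} = \sqrt{-3726} = 9 i \sqrt{46}$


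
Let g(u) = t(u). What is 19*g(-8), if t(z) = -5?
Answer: -95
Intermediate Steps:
g(u) = -5
19*g(-8) = 19*(-5) = -95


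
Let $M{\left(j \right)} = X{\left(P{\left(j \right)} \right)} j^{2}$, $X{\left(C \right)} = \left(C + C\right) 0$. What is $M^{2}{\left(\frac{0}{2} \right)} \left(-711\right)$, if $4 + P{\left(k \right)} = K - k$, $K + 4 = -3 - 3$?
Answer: $0$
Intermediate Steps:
$K = -10$ ($K = -4 - 6 = -10$)
$P{\left(k \right)} = -14 - k$ ($P{\left(k \right)} = -4 - \left(10 + k\right) = -14 - k$)
$X{\left(C \right)} = 0$ ($X{\left(C \right)} = 2 C 0 = 0$)
$M{\left(j \right)} = 0$ ($M{\left(j \right)} = 0 j^{2} = 0$)
$M^{2}{\left(\frac{0}{2} \right)} \left(-711\right) = 0^{2} \left(-711\right) = 0 \left(-711\right) = 0$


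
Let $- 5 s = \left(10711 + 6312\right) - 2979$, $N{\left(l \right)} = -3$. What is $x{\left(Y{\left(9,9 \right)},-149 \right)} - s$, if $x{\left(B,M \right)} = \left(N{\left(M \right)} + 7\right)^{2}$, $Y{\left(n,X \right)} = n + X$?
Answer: $\frac{14124}{5} \approx 2824.8$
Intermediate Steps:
$Y{\left(n,X \right)} = X + n$
$x{\left(B,M \right)} = 16$ ($x{\left(B,M \right)} = \left(-3 + 7\right)^{2} = 4^{2} = 16$)
$s = - \frac{14044}{5}$ ($s = - \frac{\left(10711 + 6312\right) - 2979}{5} = - \frac{17023 - 2979}{5} = \left(- \frac{1}{5}\right) 14044 = - \frac{14044}{5} \approx -2808.8$)
$x{\left(Y{\left(9,9 \right)},-149 \right)} - s = 16 - - \frac{14044}{5} = 16 + \frac{14044}{5} = \frac{14124}{5}$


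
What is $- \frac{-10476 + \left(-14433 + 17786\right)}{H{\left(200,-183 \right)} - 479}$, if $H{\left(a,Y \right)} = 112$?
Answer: $- \frac{7123}{367} \approx -19.409$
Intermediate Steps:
$- \frac{-10476 + \left(-14433 + 17786\right)}{H{\left(200,-183 \right)} - 479} = - \frac{-10476 + \left(-14433 + 17786\right)}{112 - 479} = - \frac{-10476 + 3353}{-367} = - \frac{\left(-7123\right) \left(-1\right)}{367} = \left(-1\right) \frac{7123}{367} = - \frac{7123}{367}$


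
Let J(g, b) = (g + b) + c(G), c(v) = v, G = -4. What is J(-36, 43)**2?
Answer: 9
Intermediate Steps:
J(g, b) = -4 + b + g (J(g, b) = (g + b) - 4 = (b + g) - 4 = -4 + b + g)
J(-36, 43)**2 = (-4 + 43 - 36)**2 = 3**2 = 9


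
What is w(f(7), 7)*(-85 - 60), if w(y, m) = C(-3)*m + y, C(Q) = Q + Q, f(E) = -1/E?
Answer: 42775/7 ≈ 6110.7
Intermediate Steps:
C(Q) = 2*Q
w(y, m) = y - 6*m (w(y, m) = (2*(-3))*m + y = -6*m + y = y - 6*m)
w(f(7), 7)*(-85 - 60) = (-1/7 - 6*7)*(-85 - 60) = (-1*1/7 - 42)*(-145) = (-1/7 - 42)*(-145) = -295/7*(-145) = 42775/7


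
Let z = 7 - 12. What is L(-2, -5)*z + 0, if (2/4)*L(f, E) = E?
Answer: 50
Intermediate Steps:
L(f, E) = 2*E
z = -5
L(-2, -5)*z + 0 = (2*(-5))*(-5) + 0 = -10*(-5) + 0 = 50 + 0 = 50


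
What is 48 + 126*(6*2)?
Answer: 1560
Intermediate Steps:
48 + 126*(6*2) = 48 + 126*12 = 48 + 1512 = 1560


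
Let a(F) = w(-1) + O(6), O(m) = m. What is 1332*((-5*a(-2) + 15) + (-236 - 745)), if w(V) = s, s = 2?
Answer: -1339992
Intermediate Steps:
w(V) = 2
a(F) = 8 (a(F) = 2 + 6 = 8)
1332*((-5*a(-2) + 15) + (-236 - 745)) = 1332*((-5*8 + 15) + (-236 - 745)) = 1332*((-40 + 15) - 981) = 1332*(-25 - 981) = 1332*(-1006) = -1339992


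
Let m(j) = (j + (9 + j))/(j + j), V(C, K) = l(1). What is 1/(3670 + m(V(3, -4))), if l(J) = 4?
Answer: 8/29377 ≈ 0.00027232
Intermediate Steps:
V(C, K) = 4
m(j) = (9 + 2*j)/(2*j) (m(j) = (9 + 2*j)/((2*j)) = (9 + 2*j)*(1/(2*j)) = (9 + 2*j)/(2*j))
1/(3670 + m(V(3, -4))) = 1/(3670 + (9/2 + 4)/4) = 1/(3670 + (1/4)*(17/2)) = 1/(3670 + 17/8) = 1/(29377/8) = 8/29377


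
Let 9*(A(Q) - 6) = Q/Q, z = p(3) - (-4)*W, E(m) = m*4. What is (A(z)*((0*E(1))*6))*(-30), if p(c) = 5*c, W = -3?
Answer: 0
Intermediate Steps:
E(m) = 4*m
z = 3 (z = 5*3 - (-4)*(-3) = 15 - 1*12 = 15 - 12 = 3)
A(Q) = 55/9 (A(Q) = 6 + (Q/Q)/9 = 6 + (⅑)*1 = 6 + ⅑ = 55/9)
(A(z)*((0*E(1))*6))*(-30) = (55*((0*(4*1))*6)/9)*(-30) = (55*((0*4)*6)/9)*(-30) = (55*(0*6)/9)*(-30) = ((55/9)*0)*(-30) = 0*(-30) = 0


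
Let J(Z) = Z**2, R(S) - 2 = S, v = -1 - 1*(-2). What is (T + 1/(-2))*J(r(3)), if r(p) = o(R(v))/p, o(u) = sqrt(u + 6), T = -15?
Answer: -31/2 ≈ -15.500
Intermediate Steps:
v = 1 (v = -1 + 2 = 1)
R(S) = 2 + S
o(u) = sqrt(6 + u)
r(p) = 3/p (r(p) = sqrt(6 + (2 + 1))/p = sqrt(6 + 3)/p = sqrt(9)/p = 3/p)
(T + 1/(-2))*J(r(3)) = (-15 + 1/(-2))*(3/3)**2 = (-15 - 1/2)*(3*(1/3))**2 = -31/2*1**2 = -31/2*1 = -31/2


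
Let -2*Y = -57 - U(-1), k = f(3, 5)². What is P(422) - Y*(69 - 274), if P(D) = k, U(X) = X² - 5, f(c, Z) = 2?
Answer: 10873/2 ≈ 5436.5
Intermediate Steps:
U(X) = -5 + X²
k = 4 (k = 2² = 4)
P(D) = 4
Y = 53/2 (Y = -(-57 - (-5 + (-1)²))/2 = -(-57 - (-5 + 1))/2 = -(-57 - 1*(-4))/2 = -(-57 + 4)/2 = -½*(-53) = 53/2 ≈ 26.500)
P(422) - Y*(69 - 274) = 4 - 53*(69 - 274)/2 = 4 - 53*(-205)/2 = 4 - 1*(-10865/2) = 4 + 10865/2 = 10873/2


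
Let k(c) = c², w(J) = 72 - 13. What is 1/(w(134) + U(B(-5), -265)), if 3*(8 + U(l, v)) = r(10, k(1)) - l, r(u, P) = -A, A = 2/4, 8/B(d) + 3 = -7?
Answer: 10/511 ≈ 0.019569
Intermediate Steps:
w(J) = 59
B(d) = -⅘ (B(d) = 8/(-3 - 7) = 8/(-10) = 8*(-⅒) = -⅘)
A = ½ (A = 2*(¼) = ½ ≈ 0.50000)
r(u, P) = -½ (r(u, P) = -1*½ = -½)
U(l, v) = -49/6 - l/3 (U(l, v) = -8 + (-½ - l)/3 = -8 + (-⅙ - l/3) = -49/6 - l/3)
1/(w(134) + U(B(-5), -265)) = 1/(59 + (-49/6 - ⅓*(-⅘))) = 1/(59 + (-49/6 + 4/15)) = 1/(59 - 79/10) = 1/(511/10) = 10/511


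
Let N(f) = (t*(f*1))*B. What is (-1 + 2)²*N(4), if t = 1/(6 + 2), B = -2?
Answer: -1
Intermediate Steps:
t = ⅛ (t = 1/8 = ⅛ ≈ 0.12500)
N(f) = -f/4 (N(f) = ((f*1)/8)*(-2) = (f/8)*(-2) = -f/4)
(-1 + 2)²*N(4) = (-1 + 2)²*(-¼*4) = 1²*(-1) = 1*(-1) = -1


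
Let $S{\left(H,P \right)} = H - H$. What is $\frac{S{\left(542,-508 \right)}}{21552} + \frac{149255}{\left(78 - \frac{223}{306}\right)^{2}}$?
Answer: $\frac{2795128236}{111817205} \approx 24.997$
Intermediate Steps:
$S{\left(H,P \right)} = 0$
$\frac{S{\left(542,-508 \right)}}{21552} + \frac{149255}{\left(78 - \frac{223}{306}\right)^{2}} = \frac{0}{21552} + \frac{149255}{\left(78 - \frac{223}{306}\right)^{2}} = 0 \cdot \frac{1}{21552} + \frac{149255}{\left(78 - \frac{223}{306}\right)^{2}} = 0 + \frac{149255}{\left(78 - \frac{223}{306}\right)^{2}} = 0 + \frac{149255}{\left(\frac{23645}{306}\right)^{2}} = 0 + \frac{149255}{\frac{559086025}{93636}} = 0 + 149255 \cdot \frac{93636}{559086025} = 0 + \frac{2795128236}{111817205} = \frac{2795128236}{111817205}$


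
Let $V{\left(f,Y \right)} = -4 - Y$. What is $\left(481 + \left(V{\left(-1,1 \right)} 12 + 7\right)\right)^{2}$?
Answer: $183184$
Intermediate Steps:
$\left(481 + \left(V{\left(-1,1 \right)} 12 + 7\right)\right)^{2} = \left(481 + \left(\left(-4 - 1\right) 12 + 7\right)\right)^{2} = \left(481 + \left(\left(-5\right) 12 + 7\right)\right)^{2} = \left(481 + \left(-60 + 7\right)\right)^{2} = \left(481 - 53\right)^{2} = 428^{2} = 183184$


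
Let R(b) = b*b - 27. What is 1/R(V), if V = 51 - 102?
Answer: 1/2574 ≈ 0.00038850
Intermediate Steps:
V = -51
R(b) = -27 + b² (R(b) = b² - 27 = -27 + b²)
1/R(V) = 1/(-27 + (-51)²) = 1/(-27 + 2601) = 1/2574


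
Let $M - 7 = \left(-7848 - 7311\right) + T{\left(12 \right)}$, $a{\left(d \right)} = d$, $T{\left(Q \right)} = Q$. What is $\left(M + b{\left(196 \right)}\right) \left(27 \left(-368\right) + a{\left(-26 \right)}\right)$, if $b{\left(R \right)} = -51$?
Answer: $151332742$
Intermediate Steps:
$M = -15140$ ($M = 7 + \left(\left(-7848 - 7311\right) + 12\right) = 7 + \left(-15159 + 12\right) = 7 - 15147 = -15140$)
$\left(M + b{\left(196 \right)}\right) \left(27 \left(-368\right) + a{\left(-26 \right)}\right) = \left(-15140 - 51\right) \left(27 \left(-368\right) - 26\right) = - 15191 \left(-9936 - 26\right) = \left(-15191\right) \left(-9962\right) = 151332742$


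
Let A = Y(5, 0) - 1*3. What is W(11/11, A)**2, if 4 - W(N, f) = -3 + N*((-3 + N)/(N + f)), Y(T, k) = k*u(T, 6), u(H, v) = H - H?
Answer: 36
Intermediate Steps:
u(H, v) = 0
Y(T, k) = 0 (Y(T, k) = k*0 = 0)
A = -3 (A = 0 - 1*3 = 0 - 3 = -3)
W(N, f) = 7 - N*(-3 + N)/(N + f) (W(N, f) = 4 - (-3 + N*((-3 + N)/(N + f))) = 4 - (-3 + N*(-3 + N)/(N + f)) = 4 + (3 - N*(-3 + N)/(N + f)) = 7 - N*(-3 + N)/(N + f))
W(11/11, A)**2 = ((-(11/11)**2 + 7*(-3) + 10*(11/11))/(11/11 - 3))**2 = ((-(11*(1/11))**2 - 21 + 10*(11*(1/11)))/(11*(1/11) - 3))**2 = ((-1*1**2 - 21 + 10*1)/(1 - 3))**2 = ((-1*1 - 21 + 10)/(-2))**2 = (-(-1 - 21 + 10)/2)**2 = (-1/2*(-12))**2 = 6**2 = 36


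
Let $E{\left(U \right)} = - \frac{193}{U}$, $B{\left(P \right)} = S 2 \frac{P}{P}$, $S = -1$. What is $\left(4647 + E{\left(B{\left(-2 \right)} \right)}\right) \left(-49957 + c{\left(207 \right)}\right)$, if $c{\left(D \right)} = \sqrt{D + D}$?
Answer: $- \frac{473942059}{2} + \frac{28461 \sqrt{46}}{2} \approx -2.3687 \cdot 10^{8}$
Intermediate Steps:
$c{\left(D \right)} = \sqrt{2} \sqrt{D}$ ($c{\left(D \right)} = \sqrt{2 D} = \sqrt{2} \sqrt{D}$)
$B{\left(P \right)} = -2$ ($B{\left(P \right)} = \left(-1\right) 2 \frac{P}{P} = \left(-2\right) 1 = -2$)
$\left(4647 + E{\left(B{\left(-2 \right)} \right)}\right) \left(-49957 + c{\left(207 \right)}\right) = \left(4647 - \frac{193}{-2}\right) \left(-49957 + \sqrt{2} \sqrt{207}\right) = \left(4647 - - \frac{193}{2}\right) \left(-49957 + \sqrt{2} \cdot 3 \sqrt{23}\right) = \left(4647 + \frac{193}{2}\right) \left(-49957 + 3 \sqrt{46}\right) = \frac{9487 \left(-49957 + 3 \sqrt{46}\right)}{2} = - \frac{473942059}{2} + \frac{28461 \sqrt{46}}{2}$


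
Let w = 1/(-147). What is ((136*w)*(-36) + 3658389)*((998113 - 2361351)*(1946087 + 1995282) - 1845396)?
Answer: -963183081317541001074/49 ≈ -1.9657e+19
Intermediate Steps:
w = -1/147 ≈ -0.0068027
((136*w)*(-36) + 3658389)*((998113 - 2361351)*(1946087 + 1995282) - 1845396) = ((136*(-1/147))*(-36) + 3658389)*((998113 - 2361351)*(1946087 + 1995282) - 1845396) = (-136/147*(-36) + 3658389)*(-1363238*3941369 - 1845396) = (1632/49 + 3658389)*(-5373023992822 - 1845396) = (179262693/49)*(-5373025838218) = -963183081317541001074/49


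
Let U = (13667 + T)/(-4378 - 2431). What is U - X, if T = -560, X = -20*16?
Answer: 2165773/6809 ≈ 318.08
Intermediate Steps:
X = -320
U = -13107/6809 (U = (13667 - 560)/(-4378 - 2431) = 13107/(-6809) = 13107*(-1/6809) = -13107/6809 ≈ -1.9250)
U - X = -13107/6809 - 1*(-320) = -13107/6809 + 320 = 2165773/6809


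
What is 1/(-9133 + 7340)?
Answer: -1/1793 ≈ -0.00055772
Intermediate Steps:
1/(-9133 + 7340) = 1/(-1793) = -1/1793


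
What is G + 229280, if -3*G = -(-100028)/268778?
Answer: 92438079746/403167 ≈ 2.2928e+5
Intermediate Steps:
G = -50014/403167 (G = -(-1)*(-100028/268778)/3 = -(-1)*(-100028*1/268778)/3 = -(-1)*(-50014)/(3*134389) = -⅓*50014/134389 = -50014/403167 ≈ -0.12405)
G + 229280 = -50014/403167 + 229280 = 92438079746/403167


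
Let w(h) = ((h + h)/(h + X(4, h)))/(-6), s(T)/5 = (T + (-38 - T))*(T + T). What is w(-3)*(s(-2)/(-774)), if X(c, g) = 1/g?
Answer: 38/129 ≈ 0.29457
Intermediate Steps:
s(T) = -380*T (s(T) = 5*((T + (-38 - T))*(T + T)) = 5*(-76*T) = -380*T)
w(h) = -h/(3*(h + 1/h)) (w(h) = ((h + h)/(h + 1/h))/(-6) = ((2*h)/(h + 1/h))*(-⅙) = (2*h/(h + 1/h))*(-⅙) = -h/(3*(h + 1/h)))
w(-3)*(s(-2)/(-774)) = (-1*(-3)²/(3 + 3*(-3)²))*(-380*(-2)/(-774)) = (-1*9/(3 + 3*9))*(760*(-1/774)) = -1*9/(3 + 27)*(-380/387) = -1*9/30*(-380/387) = -1*9*1/30*(-380/387) = -3/10*(-380/387) = 38/129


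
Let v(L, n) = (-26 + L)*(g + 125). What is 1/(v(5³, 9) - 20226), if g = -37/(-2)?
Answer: -2/12039 ≈ -0.00016613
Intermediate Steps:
g = 37/2 (g = -37*(-½) = 37/2 ≈ 18.500)
v(L, n) = -3731 + 287*L/2 (v(L, n) = (-26 + L)*(37/2 + 125) = (-26 + L)*(287/2) = -3731 + 287*L/2)
1/(v(5³, 9) - 20226) = 1/((-3731 + (287/2)*5³) - 20226) = 1/((-3731 + (287/2)*125) - 20226) = 1/((-3731 + 35875/2) - 20226) = 1/(28413/2 - 20226) = 1/(-12039/2) = -2/12039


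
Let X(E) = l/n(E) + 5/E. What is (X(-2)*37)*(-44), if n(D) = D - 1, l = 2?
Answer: 15466/3 ≈ 5155.3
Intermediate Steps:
n(D) = -1 + D
X(E) = 2/(-1 + E) + 5/E
(X(-2)*37)*(-44) = (((-5 + 7*(-2))/((-2)*(-1 - 2)))*37)*(-44) = (-1/2*(-5 - 14)/(-3)*37)*(-44) = (-1/2*(-1/3)*(-19)*37)*(-44) = -19/6*37*(-44) = -703/6*(-44) = 15466/3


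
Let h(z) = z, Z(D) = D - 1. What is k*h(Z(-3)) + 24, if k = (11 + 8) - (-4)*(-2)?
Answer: -20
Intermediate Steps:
Z(D) = -1 + D
k = 11 (k = 19 - 1*8 = 19 - 8 = 11)
k*h(Z(-3)) + 24 = 11*(-1 - 3) + 24 = 11*(-4) + 24 = -44 + 24 = -20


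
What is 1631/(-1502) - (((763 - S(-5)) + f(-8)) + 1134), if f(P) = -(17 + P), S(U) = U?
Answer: -2844917/1502 ≈ -1894.1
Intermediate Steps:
f(P) = -17 - P
1631/(-1502) - (((763 - S(-5)) + f(-8)) + 1134) = 1631/(-1502) - (((763 - 1*(-5)) + (-17 - 1*(-8))) + 1134) = 1631*(-1/1502) - (((763 + 5) + (-17 + 8)) + 1134) = -1631/1502 - ((768 - 9) + 1134) = -1631/1502 - (759 + 1134) = -1631/1502 - 1*1893 = -1631/1502 - 1893 = -2844917/1502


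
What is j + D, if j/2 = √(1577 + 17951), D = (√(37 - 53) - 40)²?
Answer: 1584 - 320*I + 4*√4882 ≈ 1863.5 - 320.0*I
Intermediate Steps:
D = (-40 + 4*I)² (D = (√(-16) - 40)² = (4*I - 40)² = (-40 + 4*I)² ≈ 1584.0 - 320.0*I)
j = 4*√4882 (j = 2*√(1577 + 17951) = 2*√19528 = 2*(2*√4882) = 4*√4882 ≈ 279.49)
j + D = 4*√4882 + (1584 - 320*I) = 1584 - 320*I + 4*√4882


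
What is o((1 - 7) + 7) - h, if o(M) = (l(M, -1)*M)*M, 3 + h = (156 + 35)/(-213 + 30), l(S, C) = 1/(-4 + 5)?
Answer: 923/183 ≈ 5.0437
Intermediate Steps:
l(S, C) = 1 (l(S, C) = 1/1 = 1)
h = -740/183 (h = -3 + (156 + 35)/(-213 + 30) = -3 + 191/(-183) = -3 + 191*(-1/183) = -3 - 191/183 = -740/183 ≈ -4.0437)
o(M) = M² (o(M) = (1*M)*M = M*M = M²)
o((1 - 7) + 7) - h = ((1 - 7) + 7)² - 1*(-740/183) = (-6 + 7)² + 740/183 = 1² + 740/183 = 1 + 740/183 = 923/183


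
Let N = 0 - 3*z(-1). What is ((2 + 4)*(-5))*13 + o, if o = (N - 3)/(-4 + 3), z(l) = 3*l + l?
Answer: -399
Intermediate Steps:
z(l) = 4*l
N = 12 (N = 0 - 12*(-1) = 0 - 3*(-4) = 0 + 12 = 12)
o = -9 (o = (12 - 3)/(-4 + 3) = 9/(-1) = 9*(-1) = -9)
((2 + 4)*(-5))*13 + o = ((2 + 4)*(-5))*13 - 9 = (6*(-5))*13 - 9 = -30*13 - 9 = -390 - 9 = -399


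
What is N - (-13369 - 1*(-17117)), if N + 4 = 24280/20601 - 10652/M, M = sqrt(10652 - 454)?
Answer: -77270672/20601 - 5326*sqrt(10198)/5099 ≈ -3856.3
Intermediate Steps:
M = sqrt(10198) ≈ 100.99
N = -58124/20601 - 5326*sqrt(10198)/5099 (N = -4 + (24280/20601 - 10652*sqrt(10198)/10198) = -4 + (24280*(1/20601) - 5326*sqrt(10198)/5099) = -4 + (24280/20601 - 5326*sqrt(10198)/5099) = -58124/20601 - 5326*sqrt(10198)/5099 ≈ -108.30)
N - (-13369 - 1*(-17117)) = (-58124/20601 - 5326*sqrt(10198)/5099) - (-13369 - 1*(-17117)) = (-58124/20601 - 5326*sqrt(10198)/5099) - (-13369 + 17117) = (-58124/20601 - 5326*sqrt(10198)/5099) - 1*3748 = (-58124/20601 - 5326*sqrt(10198)/5099) - 3748 = -77270672/20601 - 5326*sqrt(10198)/5099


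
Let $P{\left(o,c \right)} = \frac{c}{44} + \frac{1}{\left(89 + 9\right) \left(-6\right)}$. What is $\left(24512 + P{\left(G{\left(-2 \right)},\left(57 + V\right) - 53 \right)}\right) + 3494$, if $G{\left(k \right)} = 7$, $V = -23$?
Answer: $\frac{45285001}{1617} \approx 28006.0$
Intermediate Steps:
$P{\left(o,c \right)} = - \frac{1}{588} + \frac{c}{44}$ ($P{\left(o,c \right)} = c \frac{1}{44} + \frac{1}{98} \left(- \frac{1}{6}\right) = \frac{c}{44} + \frac{1}{98} \left(- \frac{1}{6}\right) = \frac{c}{44} - \frac{1}{588} = - \frac{1}{588} + \frac{c}{44}$)
$\left(24512 + P{\left(G{\left(-2 \right)},\left(57 + V\right) - 53 \right)}\right) + 3494 = \left(24512 + \left(- \frac{1}{588} + \frac{\left(57 - 23\right) - 53}{44}\right)\right) + 3494 = \left(24512 + \left(- \frac{1}{588} + \frac{34 - 53}{44}\right)\right) + 3494 = \left(24512 + \left(- \frac{1}{588} + \frac{1}{44} \left(-19\right)\right)\right) + 3494 = \left(24512 - \frac{701}{1617}\right) + 3494 = \frac{39635203}{1617} + 3494 = \frac{45285001}{1617}$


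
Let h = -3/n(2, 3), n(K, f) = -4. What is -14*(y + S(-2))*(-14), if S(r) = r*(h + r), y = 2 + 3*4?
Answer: 3234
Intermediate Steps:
y = 14 (y = 2 + 12 = 14)
h = ¾ (h = -3/(-4) = -3*(-¼) = ¾ ≈ 0.75000)
S(r) = r*(¾ + r)
-14*(y + S(-2))*(-14) = -14*(14 + (¼)*(-2)*(3 + 4*(-2)))*(-14) = -14*(14 + (¼)*(-2)*(3 - 8))*(-14) = -14*(14 + (¼)*(-2)*(-5))*(-14) = -14*(14 + 5/2)*(-14) = -231*(-14) = -14*(-231) = 3234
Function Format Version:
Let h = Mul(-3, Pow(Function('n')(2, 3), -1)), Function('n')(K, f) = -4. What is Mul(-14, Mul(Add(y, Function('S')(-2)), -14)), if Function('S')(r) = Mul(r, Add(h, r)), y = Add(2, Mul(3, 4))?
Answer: 3234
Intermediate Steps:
y = 14 (y = Add(2, 12) = 14)
h = Rational(3, 4) (h = Mul(-3, Pow(-4, -1)) = Mul(-3, Rational(-1, 4)) = Rational(3, 4) ≈ 0.75000)
Function('S')(r) = Mul(r, Add(Rational(3, 4), r))
Mul(-14, Mul(Add(y, Function('S')(-2)), -14)) = Mul(-14, Mul(Add(14, Mul(Rational(1, 4), -2, Add(3, Mul(4, -2)))), -14)) = Mul(-14, Mul(Add(14, Mul(Rational(1, 4), -2, Add(3, -8))), -14)) = Mul(-14, Mul(Add(14, Mul(Rational(1, 4), -2, -5)), -14)) = Mul(-14, Mul(Add(14, Rational(5, 2)), -14)) = Mul(-14, Mul(Rational(33, 2), -14)) = Mul(-14, -231) = 3234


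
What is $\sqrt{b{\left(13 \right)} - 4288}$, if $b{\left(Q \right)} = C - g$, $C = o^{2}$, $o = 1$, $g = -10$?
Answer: $i \sqrt{4277} \approx 65.399 i$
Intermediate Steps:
$C = 1$ ($C = 1^{2} = 1$)
$b{\left(Q \right)} = 11$ ($b{\left(Q \right)} = 1 - -10 = 1 + 10 = 11$)
$\sqrt{b{\left(13 \right)} - 4288} = \sqrt{11 - 4288} = \sqrt{-4277} = i \sqrt{4277}$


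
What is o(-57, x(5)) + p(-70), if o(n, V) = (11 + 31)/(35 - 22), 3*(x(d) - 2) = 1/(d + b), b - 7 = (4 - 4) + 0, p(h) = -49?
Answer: -595/13 ≈ -45.769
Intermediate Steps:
b = 7 (b = 7 + ((4 - 4) + 0) = 7 + (0 + 0) = 7 + 0 = 7)
x(d) = 2 + 1/(3*(7 + d)) (x(d) = 2 + 1/(3*(d + 7)) = 2 + 1/(3*(7 + d)))
o(n, V) = 42/13
o(-57, x(5)) + p(-70) = 42/13 - 49 = -595/13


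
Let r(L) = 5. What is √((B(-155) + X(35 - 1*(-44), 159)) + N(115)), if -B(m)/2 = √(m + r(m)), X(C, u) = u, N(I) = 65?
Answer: √(224 - 10*I*√6) ≈ 14.989 - 0.8171*I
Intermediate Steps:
B(m) = -2*√(5 + m) (B(m) = -2*√(m + 5) = -2*√(5 + m))
√((B(-155) + X(35 - 1*(-44), 159)) + N(115)) = √((-2*√(5 - 155) + 159) + 65) = √((-10*I*√6 + 159) + 65) = √((159 - 10*I*√6) + 65) = √(224 - 10*I*√6)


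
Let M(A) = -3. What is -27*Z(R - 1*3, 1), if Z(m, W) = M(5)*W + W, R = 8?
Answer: 54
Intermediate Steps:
Z(m, W) = -2*W (Z(m, W) = -3*W + W = -2*W)
-27*Z(R - 1*3, 1) = -(-54) = -27*(-2) = 54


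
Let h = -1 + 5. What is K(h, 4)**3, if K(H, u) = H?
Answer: 64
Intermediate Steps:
h = 4
K(h, 4)**3 = 4**3 = 64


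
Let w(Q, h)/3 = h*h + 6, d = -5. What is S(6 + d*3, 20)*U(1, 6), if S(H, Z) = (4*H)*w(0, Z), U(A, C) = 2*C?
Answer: -526176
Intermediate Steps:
w(Q, h) = 18 + 3*h² (w(Q, h) = 3*(h*h + 6) = 3*(h² + 6) = 3*(6 + h²) = 18 + 3*h²)
S(H, Z) = 4*H*(18 + 3*Z²) (S(H, Z) = (4*H)*(18 + 3*Z²) = 4*H*(18 + 3*Z²))
S(6 + d*3, 20)*U(1, 6) = (12*(6 - 5*3)*(6 + 20²))*(2*6) = (12*(6 - 15)*(6 + 400))*12 = (12*(-9)*406)*12 = -43848*12 = -526176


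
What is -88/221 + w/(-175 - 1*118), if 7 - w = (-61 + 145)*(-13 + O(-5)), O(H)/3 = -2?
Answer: -380047/64753 ≈ -5.8692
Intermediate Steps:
O(H) = -6 (O(H) = 3*(-2) = -6)
w = 1603 (w = 7 - (-61 + 145)*(-13 - 6) = 7 - 84*(-19) = 7 - 1*(-1596) = 7 + 1596 = 1603)
-88/221 + w/(-175 - 1*118) = -88/221 + 1603/(-175 - 1*118) = -88*1/221 + 1603/(-175 - 118) = -88/221 + 1603/(-293) = -88/221 + 1603*(-1/293) = -88/221 - 1603/293 = -380047/64753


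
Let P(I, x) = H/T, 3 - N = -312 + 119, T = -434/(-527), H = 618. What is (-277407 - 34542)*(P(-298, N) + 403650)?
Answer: -883066165047/7 ≈ -1.2615e+11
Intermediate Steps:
T = 14/17 (T = -434*(-1/527) = 14/17 ≈ 0.82353)
N = 196 (N = 3 - (-312 + 119) = 3 - 1*(-193) = 3 + 193 = 196)
P(I, x) = 5253/7 (P(I, x) = 618/(14/17) = 618*(17/14) = 5253/7)
(-277407 - 34542)*(P(-298, N) + 403650) = (-277407 - 34542)*(5253/7 + 403650) = -311949*2830803/7 = -883066165047/7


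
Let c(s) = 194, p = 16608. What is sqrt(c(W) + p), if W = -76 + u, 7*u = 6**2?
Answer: sqrt(16802) ≈ 129.62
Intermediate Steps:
u = 36/7 (u = (1/7)*6**2 = (1/7)*36 = 36/7 ≈ 5.1429)
W = -496/7 (W = -76 + 36/7 = -496/7 ≈ -70.857)
sqrt(c(W) + p) = sqrt(194 + 16608) = sqrt(16802)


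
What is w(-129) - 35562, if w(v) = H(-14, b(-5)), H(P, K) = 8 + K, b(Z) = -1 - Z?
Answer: -35550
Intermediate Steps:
w(v) = 12 (w(v) = 8 + (-1 - 1*(-5)) = 8 + (-1 + 5) = 8 + 4 = 12)
w(-129) - 35562 = 12 - 35562 = -35550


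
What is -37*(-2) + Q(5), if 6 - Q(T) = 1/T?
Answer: 399/5 ≈ 79.800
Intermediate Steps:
Q(T) = 6 - 1/T
-37*(-2) + Q(5) = -37*(-2) + (6 - 1/5) = 74 + (6 - 1*⅕) = 74 + (6 - ⅕) = 74 + 29/5 = 399/5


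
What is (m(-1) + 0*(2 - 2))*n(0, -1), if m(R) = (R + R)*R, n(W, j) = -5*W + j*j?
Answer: 2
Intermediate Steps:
n(W, j) = j² - 5*W (n(W, j) = -5*W + j² = j² - 5*W)
m(R) = 2*R² (m(R) = (2*R)*R = 2*R²)
(m(-1) + 0*(2 - 2))*n(0, -1) = (2*(-1)² + 0*(2 - 2))*((-1)² - 5*0) = (2*1 + 0*0)*(1 + 0) = (2 + 0)*1 = 2*1 = 2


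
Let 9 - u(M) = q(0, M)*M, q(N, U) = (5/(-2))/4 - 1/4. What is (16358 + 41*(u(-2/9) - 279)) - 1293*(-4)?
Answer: 376273/36 ≈ 10452.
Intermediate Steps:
q(N, U) = -7/8 (q(N, U) = (5*(-1/2))*(1/4) - 1*1/4 = -5/2*1/4 - 1/4 = -5/8 - 1/4 = -7/8)
u(M) = 9 + 7*M/8 (u(M) = 9 - (-7)*M/8 = 9 + 7*M/8)
(16358 + 41*(u(-2/9) - 279)) - 1293*(-4) = (16358 + 41*((9 + 7*(-2/9)/8) - 279)) - 1293*(-4) = (16358 + 41*((9 + 7*(-2*1/9)/8) - 279)) + 5172 = (16358 + 41*((9 + (7/8)*(-2/9)) - 279)) + 5172 = (16358 + 41*((9 - 7/36) - 279)) + 5172 = (16358 + 41*(317/36 - 279)) + 5172 = (16358 + 41*(-9727/36)) + 5172 = (16358 - 398807/36) + 5172 = 190081/36 + 5172 = 376273/36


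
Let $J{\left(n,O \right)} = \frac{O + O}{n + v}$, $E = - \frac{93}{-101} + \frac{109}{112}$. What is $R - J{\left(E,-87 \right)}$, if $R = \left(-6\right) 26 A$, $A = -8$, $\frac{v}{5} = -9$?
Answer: $\frac{606575232}{487615} \approx 1244.0$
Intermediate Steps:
$v = -45$ ($v = 5 \left(-9\right) = -45$)
$E = \frac{21425}{11312}$ ($E = \left(-93\right) \left(- \frac{1}{101}\right) + 109 \cdot \frac{1}{112} = \frac{93}{101} + \frac{109}{112} = \frac{21425}{11312} \approx 1.894$)
$J{\left(n,O \right)} = \frac{2 O}{-45 + n}$ ($J{\left(n,O \right)} = \frac{O + O}{n - 45} = \frac{2 O}{-45 + n}$)
$R = 1248$ ($R = \left(-6\right) 26 \left(-8\right) = \left(-156\right) \left(-8\right) = 1248$)
$R - J{\left(E,-87 \right)} = 1248 - 2 \left(-87\right) \frac{1}{-45 + \frac{21425}{11312}} = 1248 - 2 \left(-87\right) \frac{1}{- \frac{487615}{11312}} = 1248 - 2 \left(-87\right) \left(- \frac{11312}{487615}\right) = 1248 - \frac{1968288}{487615} = \frac{606575232}{487615}$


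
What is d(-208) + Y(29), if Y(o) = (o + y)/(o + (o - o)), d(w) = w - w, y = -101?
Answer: -72/29 ≈ -2.4828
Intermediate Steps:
d(w) = 0
Y(o) = (-101 + o)/o (Y(o) = (o - 101)/(o + (o - o)) = (-101 + o)/(o + 0) = (-101 + o)/o)
d(-208) + Y(29) = 0 + (-101 + 29)/29 = 0 + (1/29)*(-72) = 0 - 72/29 = -72/29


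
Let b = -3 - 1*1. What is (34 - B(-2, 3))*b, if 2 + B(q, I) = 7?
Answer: -116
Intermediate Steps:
B(q, I) = 5 (B(q, I) = -2 + 7 = 5)
b = -4 (b = -3 - 1 = -4)
(34 - B(-2, 3))*b = (34 - 1*5)*(-4) = (34 - 5)*(-4) = 29*(-4) = -116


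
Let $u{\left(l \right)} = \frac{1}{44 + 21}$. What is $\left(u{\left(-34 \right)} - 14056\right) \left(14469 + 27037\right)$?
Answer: $- \frac{37921500334}{65} \approx -5.8341 \cdot 10^{8}$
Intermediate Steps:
$u{\left(l \right)} = \frac{1}{65}$
$\left(u{\left(-34 \right)} - 14056\right) \left(14469 + 27037\right) = \left(\frac{1}{65} - 14056\right) \left(14469 + 27037\right) = \left(- \frac{913639}{65}\right) 41506 = - \frac{37921500334}{65}$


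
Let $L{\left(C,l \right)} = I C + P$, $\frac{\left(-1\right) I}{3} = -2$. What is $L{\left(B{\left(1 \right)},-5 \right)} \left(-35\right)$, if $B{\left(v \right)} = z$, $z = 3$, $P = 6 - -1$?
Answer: $-875$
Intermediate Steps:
$I = 6$ ($I = \left(-3\right) \left(-2\right) = 6$)
$P = 7$ ($P = 6 + 1 = 7$)
$B{\left(v \right)} = 3$
$L{\left(C,l \right)} = 7 + 6 C$ ($L{\left(C,l \right)} = 6 C + 7 = 7 + 6 C$)
$L{\left(B{\left(1 \right)},-5 \right)} \left(-35\right) = \left(7 + 6 \cdot 3\right) \left(-35\right) = \left(7 + 18\right) \left(-35\right) = 25 \left(-35\right) = -875$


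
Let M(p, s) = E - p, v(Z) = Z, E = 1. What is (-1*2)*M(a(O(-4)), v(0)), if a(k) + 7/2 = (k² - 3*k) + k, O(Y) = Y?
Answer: 39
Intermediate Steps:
a(k) = -7/2 + k² - 2*k (a(k) = -7/2 + ((k² - 3*k) + k) = -7/2 + (k² - 2*k) = -7/2 + k² - 2*k)
M(p, s) = 1 - p
(-1*2)*M(a(O(-4)), v(0)) = (-1*2)*(1 - (-7/2 + (-4)² - 2*(-4))) = -2*(1 - (-7/2 + 16 + 8)) = -2*(1 - 1*41/2) = -2*(1 - 41/2) = -2*(-39/2) = 39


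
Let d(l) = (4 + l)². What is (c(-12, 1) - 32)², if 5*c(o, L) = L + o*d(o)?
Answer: 859329/25 ≈ 34373.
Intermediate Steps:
c(o, L) = L/5 + o*(4 + o)²/5 (c(o, L) = (L + o*(4 + o)²)/5 = L/5 + o*(4 + o)²/5)
(c(-12, 1) - 32)² = (((⅕)*1 + (⅕)*(-12)*(4 - 12)²) - 32)² = ((⅕ + (⅕)*(-12)*(-8)²) - 32)² = ((⅕ + (⅕)*(-12)*64) - 32)² = ((⅕ - 768/5) - 32)² = (-767/5 - 32)² = (-927/5)² = 859329/25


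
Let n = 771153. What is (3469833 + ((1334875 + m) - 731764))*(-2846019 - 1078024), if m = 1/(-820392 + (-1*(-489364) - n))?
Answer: -17615505762370519109/1102181 ≈ -1.5982e+13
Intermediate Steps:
m = -1/1102181 (m = 1/(-820392 + (-1*(-489364) - 1*771153)) = 1/(-820392 + (489364 - 771153)) = 1/(-820392 - 281789) = 1/(-1102181) = -1/1102181 ≈ -9.0729e-7)
(3469833 + ((1334875 + m) - 731764))*(-2846019 - 1078024) = (3469833 + ((1334875 - 1/1102181) - 731764))*(-2846019 - 1078024) = (3469833 + (1471273862374/1102181 - 731764))*(-3924043) = (3469833 + 664737485090/1102181)*(-3924043) = (4489121490863/1102181)*(-3924043) = -17615505762370519109/1102181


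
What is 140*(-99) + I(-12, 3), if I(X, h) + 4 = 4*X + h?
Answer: -13909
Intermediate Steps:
I(X, h) = -4 + h + 4*X (I(X, h) = -4 + (4*X + h) = -4 + (h + 4*X) = -4 + h + 4*X)
140*(-99) + I(-12, 3) = 140*(-99) + (-4 + 3 + 4*(-12)) = -13860 + (-4 + 3 - 48) = -13860 - 49 = -13909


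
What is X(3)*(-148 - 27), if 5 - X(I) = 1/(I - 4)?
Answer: -1050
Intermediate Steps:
X(I) = 5 - 1/(-4 + I) (X(I) = 5 - 1/(I - 4) = 5 - 1/(-4 + I))
X(3)*(-148 - 27) = ((-21 + 5*3)/(-4 + 3))*(-148 - 27) = ((-21 + 15)/(-1))*(-175) = -1*(-6)*(-175) = 6*(-175) = -1050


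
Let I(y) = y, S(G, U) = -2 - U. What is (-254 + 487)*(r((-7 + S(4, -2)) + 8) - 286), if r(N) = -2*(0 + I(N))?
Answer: -67104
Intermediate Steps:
r(N) = -2*N (r(N) = -2*(0 + N) = -2*N)
(-254 + 487)*(r((-7 + S(4, -2)) + 8) - 286) = (-254 + 487)*(-2*((-7 + (-2 - 1*(-2))) + 8) - 286) = 233*(-2*((-7 + (-2 + 2)) + 8) - 286) = 233*(-2*((-7 + 0) + 8) - 286) = 233*(-2*(-7 + 8) - 286) = 233*(-2*1 - 286) = 233*(-2 - 286) = 233*(-288) = -67104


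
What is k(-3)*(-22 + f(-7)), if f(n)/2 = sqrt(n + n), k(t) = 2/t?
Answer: 44/3 - 4*I*sqrt(14)/3 ≈ 14.667 - 4.9889*I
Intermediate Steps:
f(n) = 2*sqrt(2)*sqrt(n) (f(n) = 2*sqrt(n + n) = 2*sqrt(2*n) = 2*(sqrt(2)*sqrt(n)) = 2*sqrt(2)*sqrt(n))
k(-3)*(-22 + f(-7)) = (2/(-3))*(-22 + 2*sqrt(2)*sqrt(-7)) = (2*(-1/3))*(-22 + 2*sqrt(2)*(I*sqrt(7))) = -2*(-22 + 2*I*sqrt(14))/3 = 44/3 - 4*I*sqrt(14)/3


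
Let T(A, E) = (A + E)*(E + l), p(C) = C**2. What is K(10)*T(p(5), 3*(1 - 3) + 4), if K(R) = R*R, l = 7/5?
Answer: -1380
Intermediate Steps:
l = 7/5 (l = 7*(1/5) = 7/5 ≈ 1.4000)
K(R) = R**2
T(A, E) = (7/5 + E)*(A + E) (T(A, E) = (A + E)*(E + 7/5) = (A + E)*(7/5 + E) = (7/5 + E)*(A + E))
K(10)*T(p(5), 3*(1 - 3) + 4) = 10**2*((3*(1 - 3) + 4)**2 + (7/5)*5**2 + 7*(3*(1 - 3) + 4)/5 + 5**2*(3*(1 - 3) + 4)) = 100*((3*(-2) + 4)**2 + (7/5)*25 + 7*(3*(-2) + 4)/5 + 25*(3*(-2) + 4)) = 100*((-6 + 4)**2 + 35 + 7*(-6 + 4)/5 + 25*(-6 + 4)) = 100*((-2)**2 + 35 + (7/5)*(-2) + 25*(-2)) = 100*(4 + 35 - 14/5 - 50) = 100*(-69/5) = -1380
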